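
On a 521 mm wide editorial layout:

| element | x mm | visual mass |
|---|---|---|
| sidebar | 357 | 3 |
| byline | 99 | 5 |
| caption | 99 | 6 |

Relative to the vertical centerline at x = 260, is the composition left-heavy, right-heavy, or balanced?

left-heavy

Weights sum to 3 + 5 + 6 = 14.
Σw·x = 3·357 + 5·99 + 6·99 = 2160, so x̄ = 2160/14 ≈ 154.29.
Since 154.3 is left of 260, the composition reads left-heavy.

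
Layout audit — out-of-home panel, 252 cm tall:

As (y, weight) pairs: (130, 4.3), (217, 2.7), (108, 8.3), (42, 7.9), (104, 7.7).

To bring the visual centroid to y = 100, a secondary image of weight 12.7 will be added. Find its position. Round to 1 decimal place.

y ≈ 93.4

After adding the secondary image, total weight = 4.3 + 2.7 + 8.3 + 7.9 + 7.7 + 12.7 = 43.6.
y: target moment 43.6×100 = 4360.0; current 4.3·130 + 2.7·217 + 8.3·108 + 7.9·42 + 7.7·104 = 3173.9; the secondary image supplies 1186.1, so y = 1186.1/12.7 ≈ 93.39.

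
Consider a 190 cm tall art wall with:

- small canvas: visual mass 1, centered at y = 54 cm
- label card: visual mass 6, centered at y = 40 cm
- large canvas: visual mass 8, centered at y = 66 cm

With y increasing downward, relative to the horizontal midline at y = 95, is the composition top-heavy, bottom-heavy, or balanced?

top-heavy

Σw = 1 + 6 + 8 = 15.
Σw·y = 1·54 + 6·40 + 8·66 = 822, so ȳ = 822/15 ≈ 54.80.
Since 54.8 is above (smaller y than) 95, the composition reads top-heavy.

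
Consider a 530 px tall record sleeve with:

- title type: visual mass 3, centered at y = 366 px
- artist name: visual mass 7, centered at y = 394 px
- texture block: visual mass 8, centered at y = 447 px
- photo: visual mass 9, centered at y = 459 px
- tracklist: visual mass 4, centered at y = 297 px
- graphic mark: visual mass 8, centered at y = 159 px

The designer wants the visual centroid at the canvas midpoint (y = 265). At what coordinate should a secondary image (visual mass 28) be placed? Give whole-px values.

y ≈ 133

After adding the secondary image, total weight = 3 + 7 + 8 + 9 + 4 + 8 + 28 = 67.
y: target moment 67×265 = 17755; current 3·366 + 7·394 + 8·447 + 9·459 + 4·297 + 8·159 = 14023; the secondary image supplies 3732, so y = 3732/28 ≈ 133.29.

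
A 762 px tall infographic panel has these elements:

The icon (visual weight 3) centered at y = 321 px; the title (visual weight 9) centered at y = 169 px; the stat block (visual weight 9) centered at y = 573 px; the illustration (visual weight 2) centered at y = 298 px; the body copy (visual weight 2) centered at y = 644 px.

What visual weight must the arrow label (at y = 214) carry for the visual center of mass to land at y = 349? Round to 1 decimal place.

w ≈ 5.9

Known weights sum to 3 + 9 + 9 + 2 + 2 = 25; their moment is 3·321 + 9·169 + 9·573 + 2·298 + 2·644 = 9525.
For the centroid to hit 349: (9525 + w·214) / (25 + w) = 349.
Rearranging, w·(214 − 349) = 349·25 − 9525 = -800, so w ≈ -800/-135 = 5.93.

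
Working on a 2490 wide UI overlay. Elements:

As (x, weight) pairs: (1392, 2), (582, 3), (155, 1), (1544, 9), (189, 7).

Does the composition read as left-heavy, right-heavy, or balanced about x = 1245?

left-heavy

Weights sum to 2 + 3 + 1 + 9 + 7 = 22.
x-moment: 2·1392 + 3·582 + 1·155 + 9·1544 + 7·189 = 19904; centroid 19904/22 ≈ 904.73.
904.7 lies left of the midline 1245, so the layout is left-heavy.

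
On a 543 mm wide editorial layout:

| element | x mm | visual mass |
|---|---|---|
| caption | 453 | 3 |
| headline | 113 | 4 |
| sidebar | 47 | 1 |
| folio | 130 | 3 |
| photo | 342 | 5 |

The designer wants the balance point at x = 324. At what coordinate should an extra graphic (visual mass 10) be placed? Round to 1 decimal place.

x ≈ 446.6

After adding the extra graphic, total weight = 3 + 4 + 1 + 3 + 5 + 10 = 26.
Along x: (3958 + 10·x) / 26 = 324 (existing moment 3·453 + 4·113 + 1·47 + 3·130 + 5·342 = 3958) ⇒ x = (8424 − 3958) / 10 ≈ 446.60.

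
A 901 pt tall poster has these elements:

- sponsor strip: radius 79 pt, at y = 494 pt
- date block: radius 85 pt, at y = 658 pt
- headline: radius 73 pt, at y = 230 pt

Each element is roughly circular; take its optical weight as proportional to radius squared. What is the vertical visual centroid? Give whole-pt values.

Weights ∝ r²: sponsor strip 79² = 6241, date block 85² = 7225, headline 73² = 5329; Σw = 18795.
y-moment: 6241·494 + 7225·658 + 5329·230 = 9062774; centroid 9062774/18795 ≈ 482.19.

y ≈ 482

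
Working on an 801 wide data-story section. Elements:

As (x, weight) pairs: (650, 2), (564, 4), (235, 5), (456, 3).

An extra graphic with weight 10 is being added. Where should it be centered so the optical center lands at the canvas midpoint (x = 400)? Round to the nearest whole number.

After adding the extra graphic, total weight = 2 + 4 + 5 + 3 + 10 = 24.
Along x: (6099 + 10·x) / 24 = 400 (existing moment 2·650 + 4·564 + 5·235 + 3·456 = 6099) ⇒ x = (9600 − 6099) / 10 ≈ 350.10.

x ≈ 350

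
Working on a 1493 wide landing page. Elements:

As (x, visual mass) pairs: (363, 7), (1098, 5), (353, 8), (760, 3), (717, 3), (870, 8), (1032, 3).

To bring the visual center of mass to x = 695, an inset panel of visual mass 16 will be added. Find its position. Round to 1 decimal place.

After adding the inset panel, total weight = 7 + 5 + 8 + 3 + 3 + 8 + 3 + 16 = 53.
Along x: (25342 + 16·x) / 53 = 695 (existing moment 7·363 + 5·1098 + 8·353 + 3·760 + 3·717 + 8·870 + 3·1032 = 25342) ⇒ x = (36835 − 25342) / 16 ≈ 718.31.

x ≈ 718.3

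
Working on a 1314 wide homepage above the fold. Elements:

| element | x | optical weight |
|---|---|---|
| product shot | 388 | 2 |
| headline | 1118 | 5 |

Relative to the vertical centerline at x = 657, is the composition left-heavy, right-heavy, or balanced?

Σw = 2 + 5 = 7.
Σw·x = 2·388 + 5·1118 = 6366, so x̄ = 6366/7 ≈ 909.43.
Since 909.4 is right of 657, the composition reads right-heavy.

right-heavy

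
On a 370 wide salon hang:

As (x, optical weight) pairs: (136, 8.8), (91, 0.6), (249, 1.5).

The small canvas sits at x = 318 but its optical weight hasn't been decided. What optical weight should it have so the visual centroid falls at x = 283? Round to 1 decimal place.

Fixed elements: Σw = 8.8 + 0.6 + 1.5 = 10.9, Σw·x = 8.8·136 + 0.6·91 + 1.5·249 = 1624.9.
Balance at x = 283 requires (1624.9 + w·318) / (10.9 + w) = 283.
Rearranging, w·(318 − 283) = 283·10.9 − 1624.9 = 1459.8, so w ≈ 1459.8/35 = 41.71.

w ≈ 41.7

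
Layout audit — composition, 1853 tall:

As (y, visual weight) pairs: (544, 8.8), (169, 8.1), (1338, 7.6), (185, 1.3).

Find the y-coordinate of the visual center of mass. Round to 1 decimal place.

y ≈ 642.1

Total weight = 8.8 + 8.1 + 7.6 + 1.3 = 25.8.
y: (8.8·544 + 8.1·169 + 7.6·1338 + 1.3·185) / 25.8 = 16565.4 / 25.8 ≈ 642.07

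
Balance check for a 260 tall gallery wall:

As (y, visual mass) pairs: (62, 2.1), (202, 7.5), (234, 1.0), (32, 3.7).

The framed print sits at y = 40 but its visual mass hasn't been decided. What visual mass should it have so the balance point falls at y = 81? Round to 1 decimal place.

w ≈ 20.5

Existing Σw = 14.3 (2.1 + 7.5 + 1.0 + 3.7); existing moment 2.1·62 + 7.5·202 + 1.0·234 + 3.7·32 = 1997.6.
Set Σw·y/Σw = 81: (1997.6 + 40w) = 81·(14.3 + w).
Solving: w = (81·14.3 − 1997.6) / (40 − 81) = -839.3 / -41 ≈ 20.47.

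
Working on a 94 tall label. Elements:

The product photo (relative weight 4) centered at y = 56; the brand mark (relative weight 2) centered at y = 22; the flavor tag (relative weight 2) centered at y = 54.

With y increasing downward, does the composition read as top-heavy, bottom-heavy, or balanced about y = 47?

Σw = 4 + 2 + 2 = 8.
Σw·y = 4·56 + 2·22 + 2·54 = 376, so ȳ = 376/8 ≈ 47.00.
That equals the midline 47 — balanced.

balanced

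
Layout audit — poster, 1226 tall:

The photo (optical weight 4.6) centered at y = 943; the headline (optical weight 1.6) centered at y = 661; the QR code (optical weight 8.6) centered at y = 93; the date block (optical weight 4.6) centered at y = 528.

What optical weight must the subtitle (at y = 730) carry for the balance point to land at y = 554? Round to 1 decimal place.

Existing Σw = 19.4 (4.6 + 1.6 + 8.6 + 4.6); existing moment 4.6·943 + 1.6·661 + 8.6·93 + 4.6·528 = 8624.0.
For the centroid to hit 554: (8624.0 + w·730) / (19.4 + w) = 554.
Rearranging, w·(730 − 554) = 554·19.4 − 8624.0 = 2123.6, so w ≈ 2123.6/176 = 12.07.

w ≈ 12.1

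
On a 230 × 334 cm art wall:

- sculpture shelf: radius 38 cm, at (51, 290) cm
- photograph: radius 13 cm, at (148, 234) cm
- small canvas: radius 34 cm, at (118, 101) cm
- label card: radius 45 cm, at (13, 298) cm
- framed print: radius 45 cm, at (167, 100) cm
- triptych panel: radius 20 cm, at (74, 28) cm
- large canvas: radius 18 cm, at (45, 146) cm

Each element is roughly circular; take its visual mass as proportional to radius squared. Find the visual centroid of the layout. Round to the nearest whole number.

r² weights: sculpture shelf 38² = 1444, photograph 13² = 169, small canvas 34² = 1156, label card 45² = 2025, framed print 45² = 2025, triptych panel 20² = 400, large canvas 18² = 324. Total = 7543.
x: (1444·51 + 169·148 + 1156·118 + 2025·13 + 2025·167 + 400·74 + 324·45) / 7543 = 643744 / 7543 ≈ 85.34
y: (1444·290 + 169·234 + 1156·101 + 2025·298 + 2025·100 + 400·28 + 324·146) / 7543 = 1439516 / 7543 ≈ 190.84

(85, 191)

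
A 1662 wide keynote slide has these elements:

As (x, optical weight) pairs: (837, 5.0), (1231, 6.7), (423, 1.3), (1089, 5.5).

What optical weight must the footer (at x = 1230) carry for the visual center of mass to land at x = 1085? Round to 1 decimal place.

w ≈ 7.6

Fixed elements: Σw = 5.0 + 6.7 + 1.3 + 5.5 = 18.5, Σw·x = 5.0·837 + 6.7·1231 + 1.3·423 + 5.5·1089 = 18972.1.
For the centroid to hit 1085: (18972.1 + w·1230) / (18.5 + w) = 1085.
Rearranging, w·(1230 − 1085) = 1085·18.5 − 18972.1 = 1100.4, so w ≈ 1100.4/145 = 7.59.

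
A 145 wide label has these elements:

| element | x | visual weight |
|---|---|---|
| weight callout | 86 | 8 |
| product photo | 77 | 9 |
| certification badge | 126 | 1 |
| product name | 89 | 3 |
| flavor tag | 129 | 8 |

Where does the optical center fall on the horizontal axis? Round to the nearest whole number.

Σw = 8 + 9 + 1 + 3 + 8 = 29.
x-moment: 8·86 + 9·77 + 1·126 + 3·89 + 8·129 = 2806; centroid 2806/29 ≈ 96.76.

x ≈ 97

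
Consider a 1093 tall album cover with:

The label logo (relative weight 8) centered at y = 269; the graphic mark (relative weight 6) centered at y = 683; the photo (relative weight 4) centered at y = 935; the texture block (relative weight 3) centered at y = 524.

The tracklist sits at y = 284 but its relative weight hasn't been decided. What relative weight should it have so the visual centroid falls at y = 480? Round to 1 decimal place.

Existing Σw = 21 (8 + 6 + 4 + 3); existing moment 8·269 + 6·683 + 4·935 + 3·524 = 11562.
Set Σw·y/Σw = 480: (11562 + 284w) = 480·(21 + w).
Rearranging, w·(284 − 480) = 480·21 − 11562 = -1482, so w ≈ -1482/-196 = 7.56.

w ≈ 7.6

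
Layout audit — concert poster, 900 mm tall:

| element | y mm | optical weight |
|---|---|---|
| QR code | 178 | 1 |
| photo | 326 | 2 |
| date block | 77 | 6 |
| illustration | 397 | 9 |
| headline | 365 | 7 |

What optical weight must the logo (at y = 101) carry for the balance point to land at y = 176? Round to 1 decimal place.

Known weights sum to 1 + 2 + 6 + 9 + 7 = 25; their moment is 1·178 + 2·326 + 6·77 + 9·397 + 7·365 = 7420.
For the centroid to hit 176: (7420 + w·101) / (25 + w) = 176.
So w = (176·25 − 7420)/(101 − 176) = -3020/-75 ≈ 40.27.

w ≈ 40.3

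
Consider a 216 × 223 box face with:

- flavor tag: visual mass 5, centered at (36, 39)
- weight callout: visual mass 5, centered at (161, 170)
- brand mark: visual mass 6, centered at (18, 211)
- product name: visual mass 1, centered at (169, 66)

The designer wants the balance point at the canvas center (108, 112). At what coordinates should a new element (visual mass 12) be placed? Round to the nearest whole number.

(156, 73)

New total weight: (5 + 5 + 6 + 1) + 12 = 29.
x: need Σw·x = 29·108 = 3132. Existing = 5·36 + 5·161 + 6·18 + 1·169 = 1262. Remainder 1870 / 12 ≈ 155.83.
y: need Σw·y = 29·112 = 3248. Existing = 5·39 + 5·170 + 6·211 + 1·66 = 2377. Remainder 871 / 12 ≈ 72.58.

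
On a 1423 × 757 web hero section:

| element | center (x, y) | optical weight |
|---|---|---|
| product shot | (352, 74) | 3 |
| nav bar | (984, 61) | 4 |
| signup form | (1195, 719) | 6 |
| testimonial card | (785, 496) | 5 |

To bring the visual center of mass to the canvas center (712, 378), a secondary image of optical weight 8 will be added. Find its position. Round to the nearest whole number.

(303, 321)

New total weight: (3 + 4 + 6 + 5) + 8 = 26.
x: need Σw·x = 26·712 = 18512. Existing = 3·352 + 4·984 + 6·1195 + 5·785 = 16087. Remainder 2425 / 8 ≈ 303.12.
y: need Σw·y = 26·378 = 9828. Existing = 3·74 + 4·61 + 6·719 + 5·496 = 7260. Remainder 2568 / 8 ≈ 321.00.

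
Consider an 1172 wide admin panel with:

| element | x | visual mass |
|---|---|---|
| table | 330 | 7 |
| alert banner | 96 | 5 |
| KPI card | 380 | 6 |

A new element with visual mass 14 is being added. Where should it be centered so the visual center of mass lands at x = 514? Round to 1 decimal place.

After adding the new element, total weight = 7 + 5 + 6 + 14 = 32.
Along x: (5070 + 14·x) / 32 = 514 (existing moment 7·330 + 5·96 + 6·380 = 5070) ⇒ x = (16448 − 5070) / 14 ≈ 812.71.

x ≈ 812.7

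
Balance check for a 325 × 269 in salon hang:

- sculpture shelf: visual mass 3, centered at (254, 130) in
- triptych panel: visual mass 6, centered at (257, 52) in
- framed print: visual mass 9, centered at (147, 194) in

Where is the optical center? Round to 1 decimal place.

(201.5, 136.0)

Total weight = 3 + 6 + 9 = 18.
x: (3·254 + 6·257 + 9·147) / 18 = 3627 / 18 ≈ 201.50
y: (3·130 + 6·52 + 9·194) / 18 = 2448 / 18 ≈ 136.00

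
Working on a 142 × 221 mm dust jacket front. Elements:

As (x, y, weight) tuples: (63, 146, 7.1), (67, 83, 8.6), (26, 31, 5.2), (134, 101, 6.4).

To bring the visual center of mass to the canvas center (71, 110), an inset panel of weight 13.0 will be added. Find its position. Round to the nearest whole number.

(65, 144)

After adding the inset panel, total weight = 7.1 + 8.6 + 5.2 + 6.4 + 13.0 = 40.3.
x: target moment 40.3×71 = 2861.3; current 7.1·63 + 8.6·67 + 5.2·26 + 6.4·134 = 2016.3; the inset panel supplies 845.0, so x = 845.0/13.0 ≈ 65.00.
y: target moment 40.3×110 = 4433.0; current 7.1·146 + 8.6·83 + 5.2·31 + 6.4·101 = 2558.0; the inset panel supplies 1875.0, so y = 1875.0/13.0 ≈ 144.23.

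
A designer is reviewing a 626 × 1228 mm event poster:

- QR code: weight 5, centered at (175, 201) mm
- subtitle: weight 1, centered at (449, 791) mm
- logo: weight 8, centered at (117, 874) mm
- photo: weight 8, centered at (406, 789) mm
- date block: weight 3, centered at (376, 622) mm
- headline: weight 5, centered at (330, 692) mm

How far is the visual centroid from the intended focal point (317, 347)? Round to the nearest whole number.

Σw = 5 + 1 + 8 + 8 + 3 + 5 = 30.
x: moment 8286 / weight 30 ≈ 276.20
Σw·y = 20426; ȳ = 20426/30 ≈ 680.87.
From (317, 347): dx = -40.80, dy = 333.87, so the distance is √(dx²+dy²) ≈ 336.35.

≈ 336 mm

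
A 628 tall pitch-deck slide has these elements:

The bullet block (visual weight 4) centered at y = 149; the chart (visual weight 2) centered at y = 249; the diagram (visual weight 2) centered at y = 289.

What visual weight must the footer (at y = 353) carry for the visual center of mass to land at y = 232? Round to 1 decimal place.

Fixed elements: Σw = 4 + 2 + 2 = 8, Σw·y = 4·149 + 2·249 + 2·289 = 1672.
Balance at y = 232 requires (1672 + w·353) / (8 + w) = 232.
Solving: w = (232·8 − 1672) / (353 − 232) = 184 / 121 ≈ 1.52.

w ≈ 1.5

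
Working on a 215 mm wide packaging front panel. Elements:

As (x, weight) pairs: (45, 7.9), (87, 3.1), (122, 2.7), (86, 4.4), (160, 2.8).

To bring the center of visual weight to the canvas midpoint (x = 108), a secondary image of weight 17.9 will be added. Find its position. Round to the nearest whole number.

With the secondary image, Σw becomes 7.9 + 3.1 + 2.7 + 4.4 + 2.8 + 17.9 = 38.8.
x: need Σw·x = 38.8·108 = 4190.4. Existing = 7.9·45 + 3.1·87 + 2.7·122 + 4.4·86 + 2.8·160 = 1781.0. Remainder 2409.4 / 17.9 ≈ 134.60.

x ≈ 135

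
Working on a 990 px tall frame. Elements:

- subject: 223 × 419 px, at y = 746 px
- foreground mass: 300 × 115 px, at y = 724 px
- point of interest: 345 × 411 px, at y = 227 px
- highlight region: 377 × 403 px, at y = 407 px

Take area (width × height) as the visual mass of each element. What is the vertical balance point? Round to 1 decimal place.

y ≈ 447.5

Taking area as weight: subject 223·419 = 93437, foreground mass 300·115 = 34500, point of interest 345·411 = 141795, highlight region 377·403 = 151931. Sum 421663.
y: (93437·746 + 34500·724 + 141795·227 + 151931·407) / 421663 = 188705384 / 421663 ≈ 447.53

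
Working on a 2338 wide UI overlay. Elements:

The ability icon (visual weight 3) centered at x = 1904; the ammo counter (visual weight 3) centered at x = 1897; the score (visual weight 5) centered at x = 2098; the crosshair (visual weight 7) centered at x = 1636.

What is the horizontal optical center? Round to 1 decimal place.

x ≈ 1852.5

Σw = 3 + 3 + 5 + 7 = 18.
x-moment: 3·1904 + 3·1897 + 5·2098 + 7·1636 = 33345; centroid 33345/18 ≈ 1852.50.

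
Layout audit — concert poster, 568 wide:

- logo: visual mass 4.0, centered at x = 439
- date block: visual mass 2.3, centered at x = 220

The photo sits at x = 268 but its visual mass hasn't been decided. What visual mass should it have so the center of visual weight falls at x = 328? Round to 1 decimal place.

w ≈ 3.3

Fixed elements: Σw = 4.0 + 2.3 = 6.3, Σw·x = 4.0·439 + 2.3·220 = 2262.0.
Balance at x = 328 requires (2262.0 + w·268) / (6.3 + w) = 328.
So w = (328·6.3 − 2262.0)/(268 − 328) = -195.6/-60 ≈ 3.26.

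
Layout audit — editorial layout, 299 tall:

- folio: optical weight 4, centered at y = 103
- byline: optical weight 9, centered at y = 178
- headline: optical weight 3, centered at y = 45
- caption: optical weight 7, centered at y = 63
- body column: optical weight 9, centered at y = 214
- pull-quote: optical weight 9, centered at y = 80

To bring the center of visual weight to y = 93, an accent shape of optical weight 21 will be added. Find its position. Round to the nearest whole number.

New total weight: (4 + 9 + 3 + 7 + 9 + 9) + 21 = 62.
Along y: (5236 + 21·y) / 62 = 93 (existing moment 4·103 + 9·178 + 3·45 + 7·63 + 9·214 + 9·80 = 5236) ⇒ y = (5766 − 5236) / 21 ≈ 25.24.

y ≈ 25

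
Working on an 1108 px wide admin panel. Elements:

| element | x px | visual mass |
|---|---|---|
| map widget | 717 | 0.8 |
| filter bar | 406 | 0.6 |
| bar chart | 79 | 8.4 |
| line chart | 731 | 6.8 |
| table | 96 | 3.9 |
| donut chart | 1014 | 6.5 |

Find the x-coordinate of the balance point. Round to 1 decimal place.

x ≈ 496.9

Σw = 0.8 + 0.6 + 8.4 + 6.8 + 3.9 + 6.5 = 27.0.
Σw·x = 0.8·717 + 0.6·406 + 8.4·79 + 6.8·731 + 3.9·96 + 6.5·1014 = 13417.0, so x̄ = 13417.0/27.0 ≈ 496.93.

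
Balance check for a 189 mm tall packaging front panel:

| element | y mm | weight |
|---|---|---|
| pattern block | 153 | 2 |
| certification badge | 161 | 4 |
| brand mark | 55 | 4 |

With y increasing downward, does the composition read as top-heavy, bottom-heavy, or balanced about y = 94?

Weights sum to 2 + 4 + 4 = 10.
y-moment: 2·153 + 4·161 + 4·55 = 1170; centroid 1170/10 ≈ 117.00.
117.0 lies below (larger y than) the midline 94, so the layout is bottom-heavy.

bottom-heavy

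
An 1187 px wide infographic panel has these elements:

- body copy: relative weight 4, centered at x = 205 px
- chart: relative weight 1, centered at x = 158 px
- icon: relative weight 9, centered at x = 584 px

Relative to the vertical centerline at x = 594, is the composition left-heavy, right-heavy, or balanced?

left-heavy

Weights sum to 4 + 1 + 9 = 14.
x-moment: 4·205 + 1·158 + 9·584 = 6234; centroid 6234/14 ≈ 445.29.
445.3 vs midline 594 → left-heavy.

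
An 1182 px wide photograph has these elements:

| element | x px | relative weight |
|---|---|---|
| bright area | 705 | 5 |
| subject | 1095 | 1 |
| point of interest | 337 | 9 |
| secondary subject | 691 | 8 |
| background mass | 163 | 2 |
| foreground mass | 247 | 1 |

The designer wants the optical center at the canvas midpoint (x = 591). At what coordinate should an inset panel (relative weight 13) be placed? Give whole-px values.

New total weight: (5 + 1 + 9 + 8 + 2 + 1) + 13 = 39.
x: target moment 39×591 = 23049; current 5·705 + 1·1095 + 9·337 + 8·691 + 2·163 + 1·247 = 13754; the inset panel supplies 9295, so x = 9295/13 ≈ 715.00.

x ≈ 715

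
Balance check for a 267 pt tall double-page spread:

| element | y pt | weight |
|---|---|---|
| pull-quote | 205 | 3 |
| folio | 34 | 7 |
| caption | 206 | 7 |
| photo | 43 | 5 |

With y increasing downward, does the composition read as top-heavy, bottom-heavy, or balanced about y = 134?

top-heavy

Weights sum to 3 + 7 + 7 + 5 = 22.
Σw·y = 3·205 + 7·34 + 7·206 + 5·43 = 2510, so ȳ = 2510/22 ≈ 114.09.
114.1 lies above (smaller y than) the midline 134, so the layout is top-heavy.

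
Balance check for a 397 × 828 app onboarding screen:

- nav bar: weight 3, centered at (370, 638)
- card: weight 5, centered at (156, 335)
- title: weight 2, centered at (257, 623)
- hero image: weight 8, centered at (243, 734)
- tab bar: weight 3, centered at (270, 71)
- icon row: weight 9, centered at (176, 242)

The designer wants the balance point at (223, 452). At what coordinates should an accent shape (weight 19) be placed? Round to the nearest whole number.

With the accent shape, Σw becomes 3 + 5 + 2 + 8 + 3 + 9 + 19 = 49.
Along x: (6742 + 19·x) / 49 = 223 (existing moment 3·370 + 5·156 + 2·257 + 8·243 + 3·270 + 9·176 = 6742) ⇒ x = (10927 − 6742) / 19 ≈ 220.26.
Along y: (13098 + 19·y) / 49 = 452 (existing moment 3·638 + 5·335 + 2·623 + 8·734 + 3·71 + 9·242 = 13098) ⇒ y = (22148 − 13098) / 19 ≈ 476.32.

(220, 476)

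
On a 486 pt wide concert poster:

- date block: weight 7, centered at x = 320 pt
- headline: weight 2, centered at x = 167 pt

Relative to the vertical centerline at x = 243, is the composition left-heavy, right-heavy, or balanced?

right-heavy

Weights sum to 7 + 2 = 9.
x: (7·320 + 2·167) / 9 = 2574 / 9 ≈ 286.00
Since 286.0 is right of 243, the composition reads right-heavy.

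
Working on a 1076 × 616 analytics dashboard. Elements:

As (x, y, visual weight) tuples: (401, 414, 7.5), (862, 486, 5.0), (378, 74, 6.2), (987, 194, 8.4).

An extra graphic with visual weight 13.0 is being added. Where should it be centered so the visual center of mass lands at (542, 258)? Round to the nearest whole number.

With the extra graphic, Σw becomes 7.5 + 5.0 + 6.2 + 8.4 + 13.0 = 40.1.
x: target moment 40.1×542 = 21734.2; current 7.5·401 + 5.0·862 + 6.2·378 + 8.4·987 = 17951.9; the extra graphic supplies 3782.3, so x = 3782.3/13.0 ≈ 290.95.
y: target moment 40.1×258 = 10345.8; current 7.5·414 + 5.0·486 + 6.2·74 + 8.4·194 = 7623.4; the extra graphic supplies 2722.4, so y = 2722.4/13.0 ≈ 209.42.

(291, 209)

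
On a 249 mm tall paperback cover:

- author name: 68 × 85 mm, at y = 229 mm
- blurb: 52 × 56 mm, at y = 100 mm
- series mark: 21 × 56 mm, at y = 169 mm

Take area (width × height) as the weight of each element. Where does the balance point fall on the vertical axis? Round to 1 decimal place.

Taking area as weight: author name 68·85 = 5780, blurb 52·56 = 2912, series mark 21·56 = 1176. Sum 9868.
Σw·y = 5780·229 + 2912·100 + 1176·169 = 1813564, so ȳ = 1813564/9868 ≈ 183.78.

y ≈ 183.8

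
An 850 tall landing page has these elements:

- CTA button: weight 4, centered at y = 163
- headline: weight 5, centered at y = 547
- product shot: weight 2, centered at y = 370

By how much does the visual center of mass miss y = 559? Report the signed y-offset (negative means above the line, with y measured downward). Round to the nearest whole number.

≈ -184

Weights sum to 4 + 5 + 2 = 11.
Σw·y = 4·163 + 5·547 + 2·370 = 4127, so ȳ = 4127/11 ≈ 375.18.
Difference: 375.18 − 559 ≈ -183.82.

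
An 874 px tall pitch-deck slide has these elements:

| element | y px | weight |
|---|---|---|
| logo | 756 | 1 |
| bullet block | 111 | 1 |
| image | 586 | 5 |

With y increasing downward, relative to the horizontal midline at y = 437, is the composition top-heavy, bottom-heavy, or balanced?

bottom-heavy

Weights sum to 1 + 1 + 5 = 7.
y-moment: 1·756 + 1·111 + 5·586 = 3797; centroid 3797/7 ≈ 542.43.
Since 542.4 is below (larger y than) 437, the composition reads bottom-heavy.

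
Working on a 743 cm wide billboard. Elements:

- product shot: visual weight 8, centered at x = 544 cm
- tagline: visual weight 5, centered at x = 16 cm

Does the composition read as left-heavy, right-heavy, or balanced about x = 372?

Total weight = 8 + 5 = 13.
x: (8·544 + 5·16) / 13 = 4432 / 13 ≈ 340.92
Since 340.9 is left of 372, the composition reads left-heavy.

left-heavy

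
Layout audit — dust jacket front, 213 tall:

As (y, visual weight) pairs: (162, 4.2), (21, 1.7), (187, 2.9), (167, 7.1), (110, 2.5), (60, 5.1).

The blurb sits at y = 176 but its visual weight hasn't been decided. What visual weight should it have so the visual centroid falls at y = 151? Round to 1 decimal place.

w ≈ 20.9

Known weights sum to 4.2 + 1.7 + 2.9 + 7.1 + 2.5 + 5.1 = 23.5; their moment is 4.2·162 + 1.7·21 + 2.9·187 + 7.1·167 + 2.5·110 + 5.1·60 = 3025.1.
Set Σw·y/Σw = 151: (3025.1 + 176w) = 151·(23.5 + w).
So w = (151·23.5 − 3025.1)/(176 − 151) = 523.4/25 ≈ 20.94.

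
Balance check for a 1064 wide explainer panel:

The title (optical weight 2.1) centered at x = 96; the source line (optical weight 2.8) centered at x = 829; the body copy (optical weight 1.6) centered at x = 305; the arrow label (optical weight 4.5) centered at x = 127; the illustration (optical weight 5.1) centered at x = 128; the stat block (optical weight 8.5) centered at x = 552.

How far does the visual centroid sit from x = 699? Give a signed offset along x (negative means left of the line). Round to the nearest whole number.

Total weight = 2.1 + 2.8 + 1.6 + 4.5 + 5.1 + 8.5 = 24.6.
Σw·x = 8927.1; x̄ = 8927.1/24.6 ≈ 362.89.
Difference: 362.89 − 699 ≈ -336.11.

≈ -336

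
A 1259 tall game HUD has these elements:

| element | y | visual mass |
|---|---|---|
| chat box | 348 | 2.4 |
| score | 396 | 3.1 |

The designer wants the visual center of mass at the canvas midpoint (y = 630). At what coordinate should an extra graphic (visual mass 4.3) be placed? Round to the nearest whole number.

New total weight: (2.4 + 3.1) + 4.3 = 9.8.
y: target moment 9.8×630 = 6174.0; current 2.4·348 + 3.1·396 = 2062.8; the extra graphic supplies 4111.2, so y = 4111.2/4.3 ≈ 956.09.

y ≈ 956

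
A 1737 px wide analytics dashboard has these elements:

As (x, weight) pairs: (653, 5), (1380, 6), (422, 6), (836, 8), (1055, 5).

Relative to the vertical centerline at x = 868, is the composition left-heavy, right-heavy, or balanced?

Σw = 5 + 6 + 6 + 8 + 5 = 30.
Σw·x = 5·653 + 6·1380 + 6·422 + 8·836 + 5·1055 = 26040, so x̄ = 26040/30 ≈ 868.00.
That equals the midline 868 — balanced.

balanced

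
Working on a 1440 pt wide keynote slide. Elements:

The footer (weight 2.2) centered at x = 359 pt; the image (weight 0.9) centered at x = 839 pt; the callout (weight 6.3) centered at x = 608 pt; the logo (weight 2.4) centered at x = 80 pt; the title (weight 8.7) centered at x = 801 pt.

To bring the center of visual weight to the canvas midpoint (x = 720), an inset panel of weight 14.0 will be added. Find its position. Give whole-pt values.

With the inset panel, Σw becomes 2.2 + 0.9 + 6.3 + 2.4 + 8.7 + 14.0 = 34.5.
x: target moment 34.5×720 = 24840.0; current 2.2·359 + 0.9·839 + 6.3·608 + 2.4·80 + 8.7·801 = 12536.0; the inset panel supplies 12304.0, so x = 12304.0/14.0 ≈ 878.86.

x ≈ 879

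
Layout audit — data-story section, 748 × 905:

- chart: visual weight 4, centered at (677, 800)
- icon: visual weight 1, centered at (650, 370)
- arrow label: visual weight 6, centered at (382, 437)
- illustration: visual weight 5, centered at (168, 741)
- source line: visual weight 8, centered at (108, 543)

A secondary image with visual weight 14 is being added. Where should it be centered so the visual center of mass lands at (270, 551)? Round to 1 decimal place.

New total weight: (4 + 1 + 6 + 5 + 8) + 14 = 38.
x: need Σw·x = 38·270 = 10260. Existing = 4·677 + 1·650 + 6·382 + 5·168 + 8·108 = 7354. Remainder 2906 / 14 ≈ 207.57.
y: need Σw·y = 38·551 = 20938. Existing = 4·800 + 1·370 + 6·437 + 5·741 + 8·543 = 14241. Remainder 6697 / 14 ≈ 478.36.

(207.6, 478.4)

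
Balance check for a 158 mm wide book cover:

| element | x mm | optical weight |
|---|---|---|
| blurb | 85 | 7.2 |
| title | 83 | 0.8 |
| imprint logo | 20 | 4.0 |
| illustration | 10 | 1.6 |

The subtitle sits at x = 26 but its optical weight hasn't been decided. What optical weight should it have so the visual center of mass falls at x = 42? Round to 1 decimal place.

w ≈ 12.7

Known weights sum to 7.2 + 0.8 + 4.0 + 1.6 = 13.6; their moment is 7.2·85 + 0.8·83 + 4.0·20 + 1.6·10 = 774.4.
For the centroid to hit 42: (774.4 + w·26) / (13.6 + w) = 42.
So w = (42·13.6 − 774.4)/(26 − 42) = -203.2/-16 ≈ 12.70.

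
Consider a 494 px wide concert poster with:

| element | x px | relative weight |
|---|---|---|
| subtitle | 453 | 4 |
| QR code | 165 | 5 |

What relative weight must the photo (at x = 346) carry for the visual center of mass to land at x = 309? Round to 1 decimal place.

w ≈ 3.9

Fixed elements: Σw = 4 + 5 = 9, Σw·x = 4·453 + 5·165 = 2637.
Set Σw·x/Σw = 309: (2637 + 346w) = 309·(9 + w).
Rearranging, w·(346 − 309) = 309·9 − 2637 = 144, so w ≈ 144/37 = 3.89.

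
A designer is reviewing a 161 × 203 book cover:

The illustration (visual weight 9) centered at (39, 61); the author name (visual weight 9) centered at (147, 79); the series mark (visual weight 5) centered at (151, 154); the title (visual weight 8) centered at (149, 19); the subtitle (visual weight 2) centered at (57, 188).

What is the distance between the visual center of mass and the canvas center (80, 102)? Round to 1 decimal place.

Total weight = 9 + 9 + 5 + 8 + 2 = 33.
x: (9·39 + 9·147 + 5·151 + 8·149 + 2·57) / 33 = 3735 / 33 ≈ 113.18
y: (9·61 + 9·79 + 5·154 + 8·19 + 2·188) / 33 = 2558 / 33 ≈ 77.52
From (80, 102): dx = 33.18, dy = -24.48, so the distance is √(dx²+dy²) ≈ 41.24.

≈ 41.2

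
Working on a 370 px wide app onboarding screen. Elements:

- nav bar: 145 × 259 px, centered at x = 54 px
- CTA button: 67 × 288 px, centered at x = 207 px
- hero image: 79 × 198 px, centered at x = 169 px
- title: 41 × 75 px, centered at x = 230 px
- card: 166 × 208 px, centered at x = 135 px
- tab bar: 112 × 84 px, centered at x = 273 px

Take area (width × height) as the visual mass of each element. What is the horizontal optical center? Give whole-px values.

x ≈ 139

Areas: nav bar 145·259 = 37555, CTA button 67·288 = 19296, hero image 79·198 = 15642, title 41·75 = 3075, card 166·208 = 34528, tab bar 112·84 = 9408. Total weight = 119504.
x: moment 16602654 / weight 119504 ≈ 138.93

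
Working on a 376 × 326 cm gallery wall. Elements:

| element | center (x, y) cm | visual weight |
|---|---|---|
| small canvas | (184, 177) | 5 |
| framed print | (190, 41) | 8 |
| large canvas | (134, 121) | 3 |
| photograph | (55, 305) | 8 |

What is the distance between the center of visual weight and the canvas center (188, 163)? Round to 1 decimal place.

≈ 51.4 cm

Σw = 5 + 8 + 3 + 8 = 24.
x: (5·184 + 8·190 + 3·134 + 8·55) / 24 = 3282 / 24 ≈ 136.75
y: (5·177 + 8·41 + 3·121 + 8·305) / 24 = 4016 / 24 ≈ 167.33
Relative to (188, 163): Δ = (-51.25, 4.33); |Δ| = √(-51.25² + 4.33²) ≈ 51.43.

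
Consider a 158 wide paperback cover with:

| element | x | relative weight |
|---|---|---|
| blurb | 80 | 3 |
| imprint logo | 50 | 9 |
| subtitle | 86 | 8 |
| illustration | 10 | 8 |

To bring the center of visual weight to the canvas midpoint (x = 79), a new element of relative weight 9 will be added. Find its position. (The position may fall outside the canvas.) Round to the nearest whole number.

After adding the new element, total weight = 3 + 9 + 8 + 8 + 9 = 37.
Along x: (1458 + 9·x) / 37 = 79 (existing moment 3·80 + 9·50 + 8·86 + 8·10 = 1458) ⇒ x = (2923 − 1458) / 9 ≈ 162.78.

x ≈ 163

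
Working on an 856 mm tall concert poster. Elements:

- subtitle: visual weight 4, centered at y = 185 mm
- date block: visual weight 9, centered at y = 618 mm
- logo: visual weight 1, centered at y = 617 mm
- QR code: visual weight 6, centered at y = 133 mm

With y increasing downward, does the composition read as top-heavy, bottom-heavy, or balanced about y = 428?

top-heavy

Σw = 4 + 9 + 1 + 6 = 20.
y-moment: 4·185 + 9·618 + 1·617 + 6·133 = 7717; centroid 7717/20 ≈ 385.85.
385.9 vs midline 428 → top-heavy.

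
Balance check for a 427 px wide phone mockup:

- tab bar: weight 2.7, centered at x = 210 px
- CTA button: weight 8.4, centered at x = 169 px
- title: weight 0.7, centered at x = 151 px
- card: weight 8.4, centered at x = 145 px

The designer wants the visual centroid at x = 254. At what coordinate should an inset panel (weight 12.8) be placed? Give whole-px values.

New total weight: (2.7 + 8.4 + 0.7 + 8.4) + 12.8 = 33.0.
Along x: (3310.3 + 12.8·x) / 33.0 = 254 (existing moment 2.7·210 + 8.4·169 + 0.7·151 + 8.4·145 = 3310.3) ⇒ x = (8382.0 − 3310.3) / 12.8 ≈ 396.23.

x ≈ 396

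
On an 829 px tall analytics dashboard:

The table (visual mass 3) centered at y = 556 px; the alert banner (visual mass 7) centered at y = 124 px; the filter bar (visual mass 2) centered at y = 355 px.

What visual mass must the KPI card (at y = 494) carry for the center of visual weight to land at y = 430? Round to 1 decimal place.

Existing Σw = 12 (3 + 7 + 2); existing moment 3·556 + 7·124 + 2·355 = 3246.
Set Σw·y/Σw = 430: (3246 + 494w) = 430·(12 + w).
Solving: w = (430·12 − 3246) / (494 − 430) = 1914 / 64 ≈ 29.91.

w ≈ 29.9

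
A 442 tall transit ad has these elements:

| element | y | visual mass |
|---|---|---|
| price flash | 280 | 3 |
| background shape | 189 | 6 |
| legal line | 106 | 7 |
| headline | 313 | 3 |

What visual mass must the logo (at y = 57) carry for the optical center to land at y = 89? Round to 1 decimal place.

Known weights sum to 3 + 6 + 7 + 3 = 19; their moment is 3·280 + 6·189 + 7·106 + 3·313 = 3655.
Set Σw·y/Σw = 89: (3655 + 57w) = 89·(19 + w).
So w = (89·19 − 3655)/(57 − 89) = -1964/-32 ≈ 61.38.

w ≈ 61.4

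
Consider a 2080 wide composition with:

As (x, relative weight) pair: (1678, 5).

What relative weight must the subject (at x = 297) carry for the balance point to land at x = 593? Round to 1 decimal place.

The single fixed element contributes weight 5, moment 5·1678 = 8390.
For the centroid to hit 593: (8390 + w·297) / (5 + w) = 593.
Solving: w = (593·5 − 8390) / (297 − 593) = -5425 / -296 ≈ 18.33.

w ≈ 18.3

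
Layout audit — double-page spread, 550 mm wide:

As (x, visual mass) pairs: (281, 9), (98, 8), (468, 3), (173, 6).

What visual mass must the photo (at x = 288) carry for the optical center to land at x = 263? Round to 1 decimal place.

w ≈ 43.3

Fixed elements: Σw = 9 + 8 + 3 + 6 = 26, Σw·x = 9·281 + 8·98 + 3·468 + 6·173 = 5755.
Set Σw·x/Σw = 263: (5755 + 288w) = 263·(26 + w).
Rearranging, w·(288 − 263) = 263·26 − 5755 = 1083, so w ≈ 1083/25 = 43.32.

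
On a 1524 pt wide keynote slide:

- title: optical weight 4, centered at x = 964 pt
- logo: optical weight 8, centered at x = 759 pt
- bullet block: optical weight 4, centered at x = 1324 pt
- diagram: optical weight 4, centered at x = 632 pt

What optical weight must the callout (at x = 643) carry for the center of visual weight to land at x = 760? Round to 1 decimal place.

Fixed elements: Σw = 4 + 8 + 4 + 4 = 20, Σw·x = 4·964 + 8·759 + 4·1324 + 4·632 = 17752.
For the centroid to hit 760: (17752 + w·643) / (20 + w) = 760.
Solving: w = (760·20 − 17752) / (643 − 760) = -2552 / -117 ≈ 21.81.

w ≈ 21.8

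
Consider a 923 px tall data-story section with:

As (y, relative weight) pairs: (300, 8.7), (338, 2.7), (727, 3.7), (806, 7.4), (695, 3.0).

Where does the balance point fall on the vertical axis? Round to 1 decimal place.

Total weight = 8.7 + 2.7 + 3.7 + 7.4 + 3.0 = 25.5.
y: (8.7·300 + 2.7·338 + 3.7·727 + 7.4·806 + 3.0·695) / 25.5 = 14261.9 / 25.5 ≈ 559.29

y ≈ 559.3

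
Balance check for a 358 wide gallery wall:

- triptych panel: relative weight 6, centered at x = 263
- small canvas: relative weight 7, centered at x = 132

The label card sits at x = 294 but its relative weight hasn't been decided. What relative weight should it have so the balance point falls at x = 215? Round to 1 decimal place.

Known weights sum to 6 + 7 = 13; their moment is 6·263 + 7·132 = 2502.
Balance at x = 215 requires (2502 + w·294) / (13 + w) = 215.
Solving: w = (215·13 − 2502) / (294 − 215) = 293 / 79 ≈ 3.71.

w ≈ 3.7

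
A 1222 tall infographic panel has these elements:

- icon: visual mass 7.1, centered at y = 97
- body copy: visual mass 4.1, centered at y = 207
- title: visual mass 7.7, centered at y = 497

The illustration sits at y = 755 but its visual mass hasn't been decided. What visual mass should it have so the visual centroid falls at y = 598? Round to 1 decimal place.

w ≈ 37.8

Known weights sum to 7.1 + 4.1 + 7.7 = 18.9; their moment is 7.1·97 + 4.1·207 + 7.7·497 = 5364.3.
Set Σw·y/Σw = 598: (5364.3 + 755w) = 598·(18.9 + w).
Rearranging, w·(755 − 598) = 598·18.9 − 5364.3 = 5937.9, so w ≈ 5937.9/157 = 37.82.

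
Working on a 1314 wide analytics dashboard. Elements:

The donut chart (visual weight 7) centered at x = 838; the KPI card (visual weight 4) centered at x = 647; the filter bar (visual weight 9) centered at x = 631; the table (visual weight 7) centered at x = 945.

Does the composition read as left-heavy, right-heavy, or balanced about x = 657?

Σw = 7 + 4 + 9 + 7 = 27.
Σw·x = 7·838 + 4·647 + 9·631 + 7·945 = 20748, so x̄ = 20748/27 ≈ 768.44.
768.4 lies right of the midline 657, so the layout is right-heavy.

right-heavy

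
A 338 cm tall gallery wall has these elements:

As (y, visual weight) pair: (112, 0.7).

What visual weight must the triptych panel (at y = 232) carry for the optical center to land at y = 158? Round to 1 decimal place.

w ≈ 0.4

The single fixed element contributes weight 0.7, moment 0.7·112 = 78.4.
Set Σw·y/Σw = 158: (78.4 + 232w) = 158·(0.7 + w).
So w = (158·0.7 − 78.4)/(232 − 158) = 32.2/74 ≈ 0.44.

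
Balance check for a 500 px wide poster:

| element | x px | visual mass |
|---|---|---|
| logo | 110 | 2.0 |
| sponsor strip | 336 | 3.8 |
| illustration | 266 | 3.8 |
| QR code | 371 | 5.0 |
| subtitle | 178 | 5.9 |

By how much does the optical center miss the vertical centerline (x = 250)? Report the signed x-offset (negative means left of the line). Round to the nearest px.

Total weight = 2.0 + 3.8 + 3.8 + 5.0 + 5.9 = 20.5.
x: (2.0·110 + 3.8·336 + 3.8·266 + 5.0·371 + 5.9·178) / 20.5 = 5412.8 / 20.5 ≈ 264.04
Against x = 250, that's 264.04 − 250 = 14.04.

≈ 14 px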